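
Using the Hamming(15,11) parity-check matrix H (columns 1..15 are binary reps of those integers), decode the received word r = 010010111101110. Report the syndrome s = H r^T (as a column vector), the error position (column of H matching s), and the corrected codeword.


s = (0, 1, 0, 0)^T, error position = 4, corrected codeword c = 010110111101110

Compute s = H r^T mod 2 one row at a time:
  s_1 = 1 + 1 + 1 + 0 + 1 + 1 + 1 + 0 = 6 ≡ 0 (mod 2).
  s_2 = 0 + 1 + 0 + 1 + 1 + 1 + 1 + 0 = 5 ≡ 1 (mod 2).
  s_3 = 1 + 0 + 0 + 1 + 1 + 0 + 1 + 0 = 4 ≡ 0 (mod 2).
  s_4 = 0 + 0 + 1 + 1 + 1 + 0 + 1 + 0 = 4 ≡ 0 (mod 2).
s = (0, 1, 0, 0)^T — this equals column 4 of H (binary 0100), so error is at position 4.
Correct: flip bit 4 of r = 010010111101110 to get c = 010110111101110.


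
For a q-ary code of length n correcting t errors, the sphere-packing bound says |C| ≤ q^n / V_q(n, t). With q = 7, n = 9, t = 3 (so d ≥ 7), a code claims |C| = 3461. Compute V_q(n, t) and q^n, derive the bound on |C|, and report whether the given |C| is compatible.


V_q(n, t) = 19495, q^n = 40353607, Hamming bound = 2069, |C| = 3461 > bound (violated).

Step 1: Compute V_q(n, t) = Σ_{j=0}^3 C(n, j) (q−1)^j.
  j = 0: C(9,0)·(6)^0 = 1·1 = 1.
  j = 1: C(9,1)·(6)^1 = 9·6 = 54.
  j = 2: C(9,2)·(6)^2 = 36·36 = 1296.
  j = 3: C(9,3)·(6)^3 = 84·216 = 18144.
  V_q(n, t) = 1 + 54 + 1296 + 18144 = 19495.
Step 2: q^n = 7^9 = 40353607.
Step 3: Hamming bound ⌊q^n / V_q(n,t)⌋ = ⌊40353607/19495⌋ = 2069.
Step 4: Compare |C| = 3461 to 2069: violated.
The claimed |C| lies above the Hamming bound, so no 7-ary code of length 9 with d ≥ 7 can have 3461 codewords.


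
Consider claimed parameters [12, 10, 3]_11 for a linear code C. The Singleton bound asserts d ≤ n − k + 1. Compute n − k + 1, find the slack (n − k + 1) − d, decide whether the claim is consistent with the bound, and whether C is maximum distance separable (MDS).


Singleton RHS = n − k + 1 = 3, slack = 0, bound satisfied, MDS.

Singleton bound: d ≤ n − k + 1.
Here n = 12, k = 10, so n − k + 1 = 3.
Given d = 3, check d ≤ 3: YES.
Slack = (n − k + 1) − d = 0.
The code is MDS (slack = 0).
Description: the claimed parameters are [12, 10, 3]_11; such a code would be MDS (meets Singleton bound).


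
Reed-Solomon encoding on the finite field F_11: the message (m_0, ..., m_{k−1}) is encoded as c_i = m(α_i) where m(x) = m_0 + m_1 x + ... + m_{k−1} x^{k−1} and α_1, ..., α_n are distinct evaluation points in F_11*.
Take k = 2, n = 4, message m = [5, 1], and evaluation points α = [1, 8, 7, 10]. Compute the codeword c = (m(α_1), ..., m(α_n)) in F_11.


c = [6, 2, 1, 4]

Message polynomial: m(x) = 5 + 1·x (mod 11).
For each evaluation point α_i, compute m(α_i) mod 11:
  α_1 = 1: Horner steps 1 → 6, so m(1) = 6.
  α_2 = 8: Horner steps 1 → 2, so m(8) = 2.
  α_3 = 7: Horner steps 1 → 1, so m(7) = 1.
  α_4 = 10: Horner steps 1 → 4, so m(10) = 4.
Codeword c = [6, 2, 1, 4] ∈ F_11^4.


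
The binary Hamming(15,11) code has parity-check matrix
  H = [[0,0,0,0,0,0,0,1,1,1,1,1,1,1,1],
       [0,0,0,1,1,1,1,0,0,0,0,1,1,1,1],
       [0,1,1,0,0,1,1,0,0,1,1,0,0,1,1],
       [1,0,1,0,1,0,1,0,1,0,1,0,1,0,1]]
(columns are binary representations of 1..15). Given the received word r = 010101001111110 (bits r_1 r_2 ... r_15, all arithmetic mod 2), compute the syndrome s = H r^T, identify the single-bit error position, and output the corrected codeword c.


s = (0, 1, 1, 1)^T, error position = 7, corrected codeword c = 010101101111110

Compute s = H r^T mod 2 one row at a time:
  s_1 = 0 + 1 + 1 + 1 + 1 + 1 + 1 + 0 = 6 ≡ 0 (mod 2).
  s_2 = 1 + 0 + 1 + 0 + 1 + 1 + 1 + 0 = 5 ≡ 1 (mod 2).
  s_3 = 1 + 0 + 1 + 0 + 1 + 1 + 1 + 0 = 5 ≡ 1 (mod 2).
  s_4 = 0 + 0 + 0 + 0 + 1 + 1 + 1 + 0 = 3 ≡ 1 (mod 2).
s = (0, 1, 1, 1)^T — this equals column 7 of H (binary 0111), so error is at position 7.
Correct: flip bit 7 of r = 010101001111110 to get c = 010101101111110.


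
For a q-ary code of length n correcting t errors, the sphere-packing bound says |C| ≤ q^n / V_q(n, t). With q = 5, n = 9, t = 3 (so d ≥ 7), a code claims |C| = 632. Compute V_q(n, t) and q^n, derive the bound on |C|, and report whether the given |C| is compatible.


V_q(n, t) = 5989, q^n = 1953125, Hamming bound = 326, |C| = 632 > bound (violated).

Step 1: Compute V_q(n, t) = Σ_{j=0}^3 C(n, j) (q−1)^j.
  j = 0: C(9,0)·(4)^0 = 1·1 = 1.
  j = 1: C(9,1)·(4)^1 = 9·4 = 36.
  j = 2: C(9,2)·(4)^2 = 36·16 = 576.
  j = 3: C(9,3)·(4)^3 = 84·64 = 5376.
  V_q(n, t) = 1 + 36 + 576 + 5376 = 5989.
Step 2: q^n = 5^9 = 1953125.
Step 3: Hamming bound ⌊q^n / V_q(n,t)⌋ = ⌊1953125/5989⌋ = 326.
Step 4: Compare |C| = 632 to 326: violated.
The claimed |C| lies above the Hamming bound, so no 5-ary code of length 9 with d ≥ 7 can have 632 codewords.


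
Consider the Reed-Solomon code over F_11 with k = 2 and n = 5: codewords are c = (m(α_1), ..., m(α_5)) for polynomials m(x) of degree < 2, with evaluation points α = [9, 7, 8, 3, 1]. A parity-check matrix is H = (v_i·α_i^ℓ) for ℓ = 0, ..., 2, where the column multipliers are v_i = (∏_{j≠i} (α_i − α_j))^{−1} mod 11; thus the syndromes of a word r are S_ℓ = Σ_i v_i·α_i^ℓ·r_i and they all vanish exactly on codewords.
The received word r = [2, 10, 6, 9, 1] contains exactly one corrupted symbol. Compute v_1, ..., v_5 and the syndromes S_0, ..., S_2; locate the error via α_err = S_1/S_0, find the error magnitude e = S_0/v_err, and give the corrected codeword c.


S = (8, 2, 6), error at position 4, error magnitude e = 5, c = [2, 10, 6, 4, 1].

Step 1: column multipliers v_i = (∏_{j≠i}(α_i − α_j))^{−1} mod 11.
  i = 1 (α = 9): (9−7)(9−8)(9−3)(9−1) = 2·1·6·8 = 96 ≡ 8, so v_1 = 8^{−1} = 7 (mod 11).
  i = 2 (α = 7): (7−9)(7−8)(7−3)(7−1) = (−2)·(−1)·4·6 = 48 ≡ 4, so v_2 = 4^{−1} = 3 (mod 11).
  i = 3 (α = 8): (8−9)(8−7)(8−3)(8−1) = (−1)·1·5·7 = −35 ≡ 9, so v_3 = 9^{−1} = 5 (mod 11).
  i = 4 (α = 3): (3−9)(3−7)(3−8)(3−1) = (−6)·(−4)·(−5)·2 = −240 ≡ 2, so v_4 = 2^{−1} = 6 (mod 11).
  i = 5 (α = 1): (1−9)(1−7)(1−8)(1−3) = (−8)·(−6)·(−7)·(−2) = 672 ≡ 1, so v_5 = 1^{−1} = 1 (mod 11).
  v = [7, 3, 5, 6, 1].
Step 2: syndromes of r = [2, 10, 6, 9, 1] (all sums mod 11).
  S_0 = Σ v_i r_i = 7·2 + 3·10 + 5·6 + 6·9 + 1·1 = 129 ≡ 8.
  S_1 = Σ v_i α_i r_i = 7·9·2 + 3·7·10 + 5·8·6 + 6·3·9 + 1·1·1 = 739 ≡ 2.
  α_i^2 mod 11 = [4, 5, 9, 9, 1].
  S_2 = Σ v_i α_i^2 r_i = 7·4·2 + 3·5·10 + 5·9·6 + 6·9·9 + 1·1·1 = 963 ≡ 6.
  S = (8, 2, 6) ≠ 0, so r is not a codeword (an error is present).
Step 3: locate the error. For a single error e at position i, S_ℓ = v_i·e·α_i^ℓ, so α_err = S_1/S_0.
  S_0^{−1} = 8^{−1} = 7 (mod 11), so α_err = 2·7 = 14 ≡ 3 = α_4. Error position i = 4.
  Consistency check: S_2/S_1 = 6·6 = 36 ≡ 3 = α_err ✓ (single-error assumption holds).
Step 4: error magnitude e = S_0/v_4 = S_0·∏_{j≠4}(α_4 − α_j) = 8·2 = 16 ≡ 5 (mod 11).
Step 5: correct position 4: c_4 = r_4 − e = 9 − 5 ≡ 4 (mod 11). Hence c = [2, 10, 6, 4, 1].
  Check: interpolating c through the α_i gives m(x) = 5 + 7·x (degree < 2) with m(α_i) = c_i for every i, so c is indeed a codeword.


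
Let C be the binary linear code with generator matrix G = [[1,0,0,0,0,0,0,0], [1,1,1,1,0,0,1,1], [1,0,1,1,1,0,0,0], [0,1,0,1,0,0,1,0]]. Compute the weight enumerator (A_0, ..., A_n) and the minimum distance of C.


Weight distribution: A_0 = 1, A_1 = 1, A_2 = 1, A_3 = 4, A_4 = 5, A_5 = 3, A_6 = 1. Minimum distance d = 1.

Enumerate all 2^4 = 16 messages m ∈ F_2^4.
For each, compute codeword c = mG in F_2^8, then tally its weight.
  m = 0000 → c = 00000000, weight = 0.
  m = 1000 → c = 10000000, weight = 1.
  m = 0100 → c = 11110011, weight = 6.
  m = 1100 → c = 01110011, weight = 5.
  m = 0010 → c = 10111000, weight = 4.
  m = 1010 → c = 00111000, weight = 3.
  m = 0110 → c = 01001011, weight = 4.
  m = 1110 → c = 11001011, weight = 5.
  m = 0001 → c = 01010010, weight = 3.
  m = 1001 → c = 11010010, weight = 4.
  m = 0101 → c = 10100001, weight = 3.
  m = 1101 → c = 00100001, weight = 2.
  m = 0011 → c = 11101010, weight = 5.
  m = 1011 → c = 01101010, weight = 4.
  m = 0111 → c = 00011001, weight = 3.
  m = 1111 → c = 10011001, weight = 4.
Tally weights:
  weight 0: 1 codewords.
  weight 1: 1 codewords.
  weight 2: 1 codewords.
  weight 3: 4 codewords.
  weight 4: 5 codewords.
  weight 5: 3 codewords.
  weight 6: 1 codewords.
Minimum distance d = smallest w > 0 with A_w > 0 = 1.
Sanity: Σ A_w = 16 = 2^4 = 16 ✓.


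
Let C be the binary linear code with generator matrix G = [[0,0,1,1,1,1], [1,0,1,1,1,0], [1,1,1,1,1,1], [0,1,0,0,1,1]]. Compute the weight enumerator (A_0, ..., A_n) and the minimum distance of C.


Weight distribution: A_0 = 1, A_1 = 1, A_2 = 3, A_3 = 6, A_4 = 3, A_5 = 1, A_6 = 1. Minimum distance d = 1.

Enumerate all 2^4 = 16 messages m ∈ F_2^4.
For each, compute codeword c = mG in F_2^6, then tally its weight.
  m = 0000 → c = 000000, weight = 0.
  m = 1000 → c = 001111, weight = 4.
  m = 0100 → c = 101110, weight = 4.
  m = 1100 → c = 100001, weight = 2.
  m = 0010 → c = 111111, weight = 6.
  m = 1010 → c = 110000, weight = 2.
  m = 0110 → c = 010001, weight = 2.
  m = 1110 → c = 011110, weight = 4.
  m = 0001 → c = 010011, weight = 3.
  m = 1001 → c = 011100, weight = 3.
  m = 0101 → c = 111101, weight = 5.
  m = 1101 → c = 110010, weight = 3.
  m = 0011 → c = 101100, weight = 3.
  m = 1011 → c = 100011, weight = 3.
  m = 0111 → c = 000010, weight = 1.
  m = 1111 → c = 001101, weight = 3.
Tally weights:
  weight 0: 1 codewords.
  weight 1: 1 codewords.
  weight 2: 3 codewords.
  weight 3: 6 codewords.
  weight 4: 3 codewords.
  weight 5: 1 codewords.
  weight 6: 1 codewords.
Minimum distance d = smallest w > 0 with A_w > 0 = 1.
Sanity: Σ A_w = 16 = 2^4 = 16 ✓.


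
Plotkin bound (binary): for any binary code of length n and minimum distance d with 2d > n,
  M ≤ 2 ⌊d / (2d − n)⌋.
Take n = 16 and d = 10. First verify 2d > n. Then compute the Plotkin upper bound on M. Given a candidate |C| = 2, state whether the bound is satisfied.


Plotkin bound M ≤ 4; given |C| = 2 ≤ bound (satisfied).

Check applicability: 2d = 20, n = 16.
2d − n = 4 > 0, so Plotkin applies.
Compute d/(2d−n) = 10/4 ≈ 2.5000.
⌊d/(2d−n)⌋ = 2.
Plotkin bound: M ≤ 2·2 = 4.
Given |C| = 2, check: satisfied.
This |C| is below the Plotkin bound.


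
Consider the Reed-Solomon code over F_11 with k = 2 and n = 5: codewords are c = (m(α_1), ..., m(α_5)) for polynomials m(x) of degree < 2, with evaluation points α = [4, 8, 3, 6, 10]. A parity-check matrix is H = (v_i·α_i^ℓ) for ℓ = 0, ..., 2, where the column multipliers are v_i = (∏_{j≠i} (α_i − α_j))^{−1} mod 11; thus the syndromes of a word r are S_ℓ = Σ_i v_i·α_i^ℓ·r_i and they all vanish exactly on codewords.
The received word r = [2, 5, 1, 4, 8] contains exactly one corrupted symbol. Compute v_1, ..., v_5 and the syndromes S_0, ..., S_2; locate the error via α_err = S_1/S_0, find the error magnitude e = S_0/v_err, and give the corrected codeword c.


S = (4, 10, 3), error at position 2, error magnitude e = 10, c = [2, 6, 1, 4, 8].

Step 1: column multipliers v_i = (∏_{j≠i}(α_i − α_j))^{−1} mod 11.
  i = 1 (α = 4): (4−8)(4−3)(4−6)(4−10) = (−4)·1·(−2)·(−6) = −48 ≡ 7, so v_1 = 7^{−1} = 8 (mod 11).
  i = 2 (α = 8): (8−4)(8−3)(8−6)(8−10) = 4·5·2·(−2) = −80 ≡ 8, so v_2 = 8^{−1} = 7 (mod 11).
  i = 3 (α = 3): (3−4)(3−8)(3−6)(3−10) = (−1)·(−5)·(−3)·(−7) = 105 ≡ 6, so v_3 = 6^{−1} = 2 (mod 11).
  i = 4 (α = 6): (6−4)(6−8)(6−3)(6−10) = 2·(−2)·3·(−4) = 48 ≡ 4, so v_4 = 4^{−1} = 3 (mod 11).
  i = 5 (α = 10): (10−4)(10−8)(10−3)(10−6) = 6·2·7·4 = 336 ≡ 6, so v_5 = 6^{−1} = 2 (mod 11).
  v = [8, 7, 2, 3, 2].
Step 2: syndromes of r = [2, 5, 1, 4, 8] (all sums mod 11).
  S_0 = Σ v_i r_i = 8·2 + 7·5 + 2·1 + 3·4 + 2·8 = 81 ≡ 4.
  S_1 = Σ v_i α_i r_i = 8·4·2 + 7·8·5 + 2·3·1 + 3·6·4 + 2·10·8 = 582 ≡ 10.
  α_i^2 mod 11 = [5, 9, 9, 3, 1].
  S_2 = Σ v_i α_i^2 r_i = 8·5·2 + 7·9·5 + 2·9·1 + 3·3·4 + 2·1·8 = 465 ≡ 3.
  S = (4, 10, 3) ≠ 0, so r is not a codeword (an error is present).
Step 3: locate the error. For a single error e at position i, S_ℓ = v_i·e·α_i^ℓ, so α_err = S_1/S_0.
  S_0^{−1} = 4^{−1} = 3 (mod 11), so α_err = 10·3 = 30 ≡ 8 = α_2. Error position i = 2.
  Consistency check: S_2/S_1 = 3·10 = 30 ≡ 8 = α_err ✓ (single-error assumption holds).
Step 4: error magnitude e = S_0/v_2 = S_0·∏_{j≠2}(α_2 − α_j) = 4·8 = 32 ≡ 10 (mod 11).
Step 5: correct position 2: c_2 = r_2 − e = 5 − 10 ≡ 6 (mod 11). Hence c = [2, 6, 1, 4, 8].
  Check: interpolating c through the α_i gives m(x) = 9 + 1·x (degree < 2) with m(α_i) = c_i for every i, so c is indeed a codeword.


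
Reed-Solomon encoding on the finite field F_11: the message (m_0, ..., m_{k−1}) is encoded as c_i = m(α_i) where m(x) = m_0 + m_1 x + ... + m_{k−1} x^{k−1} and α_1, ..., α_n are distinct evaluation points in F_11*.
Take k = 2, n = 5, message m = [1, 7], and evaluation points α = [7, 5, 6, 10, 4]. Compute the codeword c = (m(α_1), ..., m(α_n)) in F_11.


c = [6, 3, 10, 5, 7]

Message polynomial: m(x) = 1 + 7·x (mod 11).
For each evaluation point α_i, compute m(α_i) mod 11:
  α_1 = 7: Horner steps 7 → 6, so m(7) = 6.
  α_2 = 5: Horner steps 7 → 3, so m(5) = 3.
  α_3 = 6: Horner steps 7 → 10, so m(6) = 10.
  α_4 = 10: Horner steps 7 → 5, so m(10) = 5.
  α_5 = 4: Horner steps 7 → 7, so m(4) = 7.
Codeword c = [6, 3, 10, 5, 7] ∈ F_11^5.


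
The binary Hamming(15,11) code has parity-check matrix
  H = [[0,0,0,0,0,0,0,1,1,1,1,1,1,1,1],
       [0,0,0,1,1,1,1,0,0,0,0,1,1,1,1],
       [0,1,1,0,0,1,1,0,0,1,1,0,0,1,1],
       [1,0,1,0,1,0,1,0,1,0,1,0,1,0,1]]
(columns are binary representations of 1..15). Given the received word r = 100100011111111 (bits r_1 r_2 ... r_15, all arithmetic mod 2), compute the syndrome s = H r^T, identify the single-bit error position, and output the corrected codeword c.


s = (0, 1, 0, 1)^T, error position = 5, corrected codeword c = 100110011111111

Compute s = H r^T mod 2 one row at a time:
  s_1 = 1 + 1 + 1 + 1 + 1 + 1 + 1 + 1 = 8 ≡ 0 (mod 2).
  s_2 = 1 + 0 + 0 + 0 + 1 + 1 + 1 + 1 = 5 ≡ 1 (mod 2).
  s_3 = 0 + 0 + 0 + 0 + 1 + 1 + 1 + 1 = 4 ≡ 0 (mod 2).
  s_4 = 1 + 0 + 0 + 0 + 1 + 1 + 1 + 1 = 5 ≡ 1 (mod 2).
s = (0, 1, 0, 1)^T — this equals column 5 of H (binary 0101), so error is at position 5.
Correct: flip bit 5 of r = 100100011111111 to get c = 100110011111111.


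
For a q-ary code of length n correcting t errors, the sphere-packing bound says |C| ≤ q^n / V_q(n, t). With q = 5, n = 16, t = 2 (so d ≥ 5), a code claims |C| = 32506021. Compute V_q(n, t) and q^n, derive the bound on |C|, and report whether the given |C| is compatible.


V_q(n, t) = 1985, q^n = 152587890625, Hamming bound = 76870473, |C| = 32506021 ≤ bound (satisfied).

Step 1: Compute V_q(n, t) = Σ_{j=0}^2 C(n, j) (q−1)^j.
  j = 0: C(16,0)·(4)^0 = 1·1 = 1.
  j = 1: C(16,1)·(4)^1 = 16·4 = 64.
  j = 2: C(16,2)·(4)^2 = 120·16 = 1920.
  V_q(n, t) = 1 + 64 + 1920 = 1985.
Step 2: q^n = 5^16 = 152587890625.
Step 3: Hamming bound ⌊q^n / V_q(n,t)⌋ = ⌊152587890625/1985⌋ = 76870473.
Step 4: Compare |C| = 32506021 to 76870473: satisfied.
The claimed |C| lies below the Hamming bound.


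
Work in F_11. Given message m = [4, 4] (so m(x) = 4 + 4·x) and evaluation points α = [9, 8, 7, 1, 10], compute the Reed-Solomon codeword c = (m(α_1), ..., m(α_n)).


c = [7, 3, 10, 8, 0]

Message polynomial: m(x) = 4 + 4·x (mod 11).
For each evaluation point α_i, compute m(α_i) mod 11:
  α_1 = 9: Horner steps 4 → 7, so m(9) = 7.
  α_2 = 8: Horner steps 4 → 3, so m(8) = 3.
  α_3 = 7: Horner steps 4 → 10, so m(7) = 10.
  α_4 = 1: Horner steps 4 → 8, so m(1) = 8.
  α_5 = 10: Horner steps 4 → 0, so m(10) = 0.
Codeword c = [7, 3, 10, 8, 0] ∈ F_11^5.


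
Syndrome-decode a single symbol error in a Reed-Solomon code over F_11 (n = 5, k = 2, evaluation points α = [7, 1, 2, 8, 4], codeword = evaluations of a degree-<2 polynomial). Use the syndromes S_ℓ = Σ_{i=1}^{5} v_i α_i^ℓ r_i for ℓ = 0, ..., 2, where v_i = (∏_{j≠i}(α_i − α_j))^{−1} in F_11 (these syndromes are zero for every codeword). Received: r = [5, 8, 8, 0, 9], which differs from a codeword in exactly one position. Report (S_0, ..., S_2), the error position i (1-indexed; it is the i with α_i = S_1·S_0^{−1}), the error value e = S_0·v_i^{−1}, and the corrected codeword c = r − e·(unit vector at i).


S = (10, 10, 10), error at position 2, error magnitude e = 6, c = [5, 2, 8, 0, 9].

Step 1: column multipliers v_i = (∏_{j≠i}(α_i − α_j))^{−1} mod 11.
  i = 1 (α = 7): (7−1)(7−2)(7−8)(7−4) = 6·5·(−1)·3 = −90 ≡ 9, so v_1 = 9^{−1} = 5 (mod 11).
  i = 2 (α = 1): (1−7)(1−2)(1−8)(1−4) = (−6)·(−1)·(−7)·(−3) = 126 ≡ 5, so v_2 = 5^{−1} = 9 (mod 11).
  i = 3 (α = 2): (2−7)(2−1)(2−8)(2−4) = (−5)·1·(−6)·(−2) = −60 ≡ 6, so v_3 = 6^{−1} = 2 (mod 11).
  i = 4 (α = 8): (8−7)(8−1)(8−2)(8−4) = 1·7·6·4 = 168 ≡ 3, so v_4 = 3^{−1} = 4 (mod 11).
  i = 5 (α = 4): (4−7)(4−1)(4−2)(4−8) = (−3)·3·2·(−4) = 72 ≡ 6, so v_5 = 6^{−1} = 2 (mod 11).
  v = [5, 9, 2, 4, 2].
Step 2: syndromes of r = [5, 8, 8, 0, 9] (all sums mod 11).
  S_0 = Σ v_i r_i = 5·5 + 9·8 + 2·8 + 4·0 + 2·9 = 131 ≡ 10.
  S_1 = Σ v_i α_i r_i = 5·7·5 + 9·1·8 + 2·2·8 + 4·8·0 + 2·4·9 = 351 ≡ 10.
  α_i^2 mod 11 = [5, 1, 4, 9, 5].
  S_2 = Σ v_i α_i^2 r_i = 5·5·5 + 9·1·8 + 2·4·8 + 4·9·0 + 2·5·9 = 351 ≡ 10.
  S = (10, 10, 10) ≠ 0, so r is not a codeword (an error is present).
Step 3: locate the error. For a single error e at position i, S_ℓ = v_i·e·α_i^ℓ, so α_err = S_1/S_0.
  S_0^{−1} = 10^{−1} = 10 (mod 11), so α_err = 10·10 = 100 ≡ 1 = α_2. Error position i = 2.
  Consistency check: S_2/S_1 = 10·10 = 100 ≡ 1 = α_err ✓ (single-error assumption holds).
Step 4: error magnitude e = S_0/v_2 = S_0·∏_{j≠2}(α_2 − α_j) = 10·5 = 50 ≡ 6 (mod 11).
Step 5: correct position 2: c_2 = r_2 − e = 8 − 6 ≡ 2 (mod 11). Hence c = [5, 2, 8, 0, 9].
  Check: interpolating c through the α_i gives m(x) = 7 + 6·x (degree < 2) with m(α_i) = c_i for every i, so c is indeed a codeword.


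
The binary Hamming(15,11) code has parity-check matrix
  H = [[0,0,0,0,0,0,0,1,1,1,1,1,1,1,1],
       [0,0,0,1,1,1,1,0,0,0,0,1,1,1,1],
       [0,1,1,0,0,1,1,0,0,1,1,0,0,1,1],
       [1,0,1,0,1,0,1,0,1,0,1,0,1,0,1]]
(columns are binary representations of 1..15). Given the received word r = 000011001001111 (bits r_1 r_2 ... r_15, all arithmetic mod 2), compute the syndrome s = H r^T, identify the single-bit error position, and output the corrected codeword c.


s = (1, 0, 1, 0)^T, error position = 10, corrected codeword c = 000011001101111

Compute s = H r^T mod 2 one row at a time:
  s_1 = 0 + 1 + 0 + 0 + 1 + 1 + 1 + 1 = 5 ≡ 1 (mod 2).
  s_2 = 0 + 1 + 1 + 0 + 1 + 1 + 1 + 1 = 6 ≡ 0 (mod 2).
  s_3 = 0 + 0 + 1 + 0 + 0 + 0 + 1 + 1 = 3 ≡ 1 (mod 2).
  s_4 = 0 + 0 + 1 + 0 + 1 + 0 + 1 + 1 = 4 ≡ 0 (mod 2).
s = (1, 0, 1, 0)^T — this equals column 10 of H (binary 1010), so error is at position 10.
Correct: flip bit 10 of r = 000011001001111 to get c = 000011001101111.


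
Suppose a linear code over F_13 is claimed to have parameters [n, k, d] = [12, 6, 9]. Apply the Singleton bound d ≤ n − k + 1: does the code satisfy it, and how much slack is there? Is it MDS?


Singleton RHS = n − k + 1 = 7, slack = -2, bound violated (no such code; not MDS).

Singleton bound: d ≤ n − k + 1.
Here n = 12, k = 6, so n − k + 1 = 7.
Given d = 9, check d ≤ 7: NO.
Slack = (n − k + 1) − d = -2.
The slack is negative: d = 9 exceeds n − k + 1 = 7 by 2, so the Singleton bound is violated and no linear [12, 6, 9]_13 code can exist. In particular it is not MDS (MDS requires d = n − k + 1 exactly).
Description: the claimed parameters are [12, 6, 9]_13; such a code would be impossible (violates the Singleton bound).


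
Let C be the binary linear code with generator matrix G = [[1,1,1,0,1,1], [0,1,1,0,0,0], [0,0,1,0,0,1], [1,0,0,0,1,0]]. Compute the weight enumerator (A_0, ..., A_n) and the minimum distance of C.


Weight distribution: A_0 = 1, A_1 = 3, A_2 = 4, A_3 = 4, A_4 = 3, A_5 = 1. Minimum distance d = 1.

Enumerate all 2^4 = 16 messages m ∈ F_2^4.
For each, compute codeword c = mG in F_2^6, then tally its weight.
  m = 0000 → c = 000000, weight = 0.
  m = 1000 → c = 111011, weight = 5.
  m = 0100 → c = 011000, weight = 2.
  m = 1100 → c = 100011, weight = 3.
  m = 0010 → c = 001001, weight = 2.
  m = 1010 → c = 110010, weight = 3.
  m = 0110 → c = 010001, weight = 2.
  m = 1110 → c = 101010, weight = 3.
  m = 0001 → c = 100010, weight = 2.
  m = 1001 → c = 011001, weight = 3.
  m = 0101 → c = 111010, weight = 4.
  m = 1101 → c = 000001, weight = 1.
  m = 0011 → c = 101011, weight = 4.
  m = 1011 → c = 010000, weight = 1.
  m = 0111 → c = 110011, weight = 4.
  m = 1111 → c = 001000, weight = 1.
Tally weights:
  weight 0: 1 codewords.
  weight 1: 3 codewords.
  weight 2: 4 codewords.
  weight 3: 4 codewords.
  weight 4: 3 codewords.
  weight 5: 1 codewords.
Minimum distance d = smallest w > 0 with A_w > 0 = 1.
Sanity: Σ A_w = 16 = 2^4 = 16 ✓.


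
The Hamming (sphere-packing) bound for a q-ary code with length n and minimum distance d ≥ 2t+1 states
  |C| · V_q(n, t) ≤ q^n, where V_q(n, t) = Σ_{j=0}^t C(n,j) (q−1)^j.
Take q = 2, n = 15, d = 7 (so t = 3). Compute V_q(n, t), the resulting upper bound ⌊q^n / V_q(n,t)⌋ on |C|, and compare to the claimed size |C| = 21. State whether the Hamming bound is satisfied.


V_q(n, t) = 576, q^n = 32768, Hamming bound = 56, |C| = 21 ≤ bound (satisfied).

Step 1: Compute V_q(n, t) = Σ_{j=0}^3 C(n, j) (q−1)^j.
  j = 0: C(15,0)·(1)^0 = 1·1 = 1.
  j = 1: C(15,1)·(1)^1 = 15·1 = 15.
  j = 2: C(15,2)·(1)^2 = 105·1 = 105.
  j = 3: C(15,3)·(1)^3 = 455·1 = 455.
  V_q(n, t) = 1 + 15 + 105 + 455 = 576.
Step 2: q^n = 2^15 = 32768.
Step 3: Hamming bound ⌊q^n / V_q(n,t)⌋ = ⌊32768/576⌋ = 56.
Step 4: Compare |C| = 21 to 56: satisfied.
The claimed |C| lies below the Hamming bound.


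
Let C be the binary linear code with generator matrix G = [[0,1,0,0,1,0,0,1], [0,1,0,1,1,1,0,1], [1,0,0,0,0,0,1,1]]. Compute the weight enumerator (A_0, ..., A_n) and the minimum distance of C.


Weight distribution: A_0 = 1, A_2 = 1, A_3 = 2, A_4 = 1, A_5 = 2, A_6 = 1. Minimum distance d = 2.

Enumerate all 2^3 = 8 messages m ∈ F_2^3.
For each, compute codeword c = mG in F_2^8, then tally its weight.
  m = 000 → c = 00000000, weight = 0.
  m = 100 → c = 01001001, weight = 3.
  m = 010 → c = 01011101, weight = 5.
  m = 110 → c = 00010100, weight = 2.
  m = 001 → c = 10000011, weight = 3.
  m = 101 → c = 11001010, weight = 4.
  m = 011 → c = 11011110, weight = 6.
  m = 111 → c = 10010111, weight = 5.
Tally weights:
  weight 0: 1 codewords.
  weight 2: 1 codewords.
  weight 3: 2 codewords.
  weight 4: 1 codewords.
  weight 5: 2 codewords.
  weight 6: 1 codewords.
Minimum distance d = smallest w > 0 with A_w > 0 = 2.
Sanity: Σ A_w = 8 = 2^3 = 8 ✓.


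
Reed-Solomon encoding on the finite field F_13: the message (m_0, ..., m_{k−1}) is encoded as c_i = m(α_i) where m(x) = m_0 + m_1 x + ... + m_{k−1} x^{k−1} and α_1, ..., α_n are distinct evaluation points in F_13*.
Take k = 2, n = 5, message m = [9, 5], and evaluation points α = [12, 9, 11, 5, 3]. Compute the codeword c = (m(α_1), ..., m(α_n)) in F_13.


c = [4, 2, 12, 8, 11]

Message polynomial: m(x) = 9 + 5·x (mod 13).
For each evaluation point α_i, compute m(α_i) mod 13:
  α_1 = 12: Horner steps 5 → 4, so m(12) = 4.
  α_2 = 9: Horner steps 5 → 2, so m(9) = 2.
  α_3 = 11: Horner steps 5 → 12, so m(11) = 12.
  α_4 = 5: Horner steps 5 → 8, so m(5) = 8.
  α_5 = 3: Horner steps 5 → 11, so m(3) = 11.
Codeword c = [4, 2, 12, 8, 11] ∈ F_13^5.


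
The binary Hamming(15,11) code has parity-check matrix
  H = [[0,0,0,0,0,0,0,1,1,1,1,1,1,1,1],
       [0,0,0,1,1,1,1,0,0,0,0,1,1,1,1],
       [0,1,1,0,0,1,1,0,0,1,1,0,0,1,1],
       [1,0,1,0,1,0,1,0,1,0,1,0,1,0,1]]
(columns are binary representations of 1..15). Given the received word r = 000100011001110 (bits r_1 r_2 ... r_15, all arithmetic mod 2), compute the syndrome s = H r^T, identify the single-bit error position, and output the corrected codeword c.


s = (1, 0, 1, 0)^T, error position = 10, corrected codeword c = 000100011101110

Compute s = H r^T mod 2 one row at a time:
  s_1 = 1 + 1 + 0 + 0 + 1 + 1 + 1 + 0 = 5 ≡ 1 (mod 2).
  s_2 = 1 + 0 + 0 + 0 + 1 + 1 + 1 + 0 = 4 ≡ 0 (mod 2).
  s_3 = 0 + 0 + 0 + 0 + 0 + 0 + 1 + 0 = 1 ≡ 1 (mod 2).
  s_4 = 0 + 0 + 0 + 0 + 1 + 0 + 1 + 0 = 2 ≡ 0 (mod 2).
s = (1, 0, 1, 0)^T — this equals column 10 of H (binary 1010), so error is at position 10.
Correct: flip bit 10 of r = 000100011001110 to get c = 000100011101110.


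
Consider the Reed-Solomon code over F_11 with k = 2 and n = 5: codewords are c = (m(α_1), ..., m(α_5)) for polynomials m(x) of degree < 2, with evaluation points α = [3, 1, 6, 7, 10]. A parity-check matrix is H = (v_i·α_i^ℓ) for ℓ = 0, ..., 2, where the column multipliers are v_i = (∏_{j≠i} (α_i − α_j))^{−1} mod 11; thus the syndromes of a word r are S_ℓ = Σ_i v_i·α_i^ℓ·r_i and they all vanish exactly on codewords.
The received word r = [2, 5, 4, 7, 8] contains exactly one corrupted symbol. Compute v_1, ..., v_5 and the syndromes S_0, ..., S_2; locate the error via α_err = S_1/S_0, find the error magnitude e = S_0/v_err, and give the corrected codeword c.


S = (9, 10, 5), error at position 3, error magnitude e = 1, c = [2, 5, 3, 7, 8].

Step 1: column multipliers v_i = (∏_{j≠i}(α_i − α_j))^{−1} mod 11.
  i = 1 (α = 3): (3−1)(3−6)(3−7)(3−10) = 2·(−3)·(−4)·(−7) = −168 ≡ 8, so v_1 = 8^{−1} = 7 (mod 11).
  i = 2 (α = 1): (1−3)(1−6)(1−7)(1−10) = (−2)·(−5)·(−6)·(−9) = 540 ≡ 1, so v_2 = 1^{−1} = 1 (mod 11).
  i = 3 (α = 6): (6−3)(6−1)(6−7)(6−10) = 3·5·(−1)·(−4) = 60 ≡ 5, so v_3 = 5^{−1} = 9 (mod 11).
  i = 4 (α = 7): (7−3)(7−1)(7−6)(7−10) = 4·6·1·(−3) = −72 ≡ 5, so v_4 = 5^{−1} = 9 (mod 11).
  i = 5 (α = 10): (10−3)(10−1)(10−6)(10−7) = 7·9·4·3 = 756 ≡ 8, so v_5 = 8^{−1} = 7 (mod 11).
  v = [7, 1, 9, 9, 7].
Step 2: syndromes of r = [2, 5, 4, 7, 8] (all sums mod 11).
  S_0 = Σ v_i r_i = 7·2 + 1·5 + 9·4 + 9·7 + 7·8 = 174 ≡ 9.
  S_1 = Σ v_i α_i r_i = 7·3·2 + 1·1·5 + 9·6·4 + 9·7·7 + 7·10·8 = 1264 ≡ 10.
  α_i^2 mod 11 = [9, 1, 3, 5, 1].
  S_2 = Σ v_i α_i^2 r_i = 7·9·2 + 1·1·5 + 9·3·4 + 9·5·7 + 7·1·8 = 610 ≡ 5.
  S = (9, 10, 5) ≠ 0, so r is not a codeword (an error is present).
Step 3: locate the error. For a single error e at position i, S_ℓ = v_i·e·α_i^ℓ, so α_err = S_1/S_0.
  S_0^{−1} = 9^{−1} = 5 (mod 11), so α_err = 10·5 = 50 ≡ 6 = α_3. Error position i = 3.
  Consistency check: S_2/S_1 = 5·10 = 50 ≡ 6 = α_err ✓ (single-error assumption holds).
Step 4: error magnitude e = S_0/v_3 = S_0·∏_{j≠3}(α_3 − α_j) = 9·5 = 45 ≡ 1 (mod 11).
Step 5: correct position 3: c_3 = r_3 − e = 4 − 1 ≡ 3 (mod 11). Hence c = [2, 5, 3, 7, 8].
  Check: interpolating c through the α_i gives m(x) = 1 + 4·x (degree < 2) with m(α_i) = c_i for every i, so c is indeed a codeword.


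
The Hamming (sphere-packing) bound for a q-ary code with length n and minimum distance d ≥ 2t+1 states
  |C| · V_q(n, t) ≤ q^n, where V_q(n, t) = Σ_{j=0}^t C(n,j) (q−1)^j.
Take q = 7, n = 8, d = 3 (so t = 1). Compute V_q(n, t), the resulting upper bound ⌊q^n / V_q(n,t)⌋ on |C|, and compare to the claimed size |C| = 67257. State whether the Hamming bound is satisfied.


V_q(n, t) = 49, q^n = 5764801, Hamming bound = 117649, |C| = 67257 ≤ bound (satisfied).

Step 1: Compute V_q(n, t) = Σ_{j=0}^1 C(n, j) (q−1)^j.
  j = 0: C(8,0)·(6)^0 = 1·1 = 1.
  j = 1: C(8,1)·(6)^1 = 8·6 = 48.
  V_q(n, t) = 1 + 48 = 49.
Step 2: q^n = 7^8 = 5764801.
Step 3: Hamming bound ⌊q^n / V_q(n,t)⌋ = ⌊5764801/49⌋ = 117649.
Step 4: Compare |C| = 67257 to 117649: satisfied.
The claimed |C| lies below the Hamming bound.


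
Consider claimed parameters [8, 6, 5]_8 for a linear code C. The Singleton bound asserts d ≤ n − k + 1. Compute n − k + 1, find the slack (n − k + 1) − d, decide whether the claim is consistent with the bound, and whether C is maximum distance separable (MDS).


Singleton RHS = n − k + 1 = 3, slack = -2, bound violated (no such code; not MDS).

Singleton bound: d ≤ n − k + 1.
Here n = 8, k = 6, so n − k + 1 = 3.
Given d = 5, check d ≤ 3: NO.
Slack = (n − k + 1) − d = -2.
The slack is negative: d = 5 exceeds n − k + 1 = 3 by 2, so the Singleton bound is violated and no linear [8, 6, 5]_8 code can exist. In particular it is not MDS (MDS requires d = n − k + 1 exactly).
Description: the claimed parameters are [8, 6, 5]_8; such a code would be impossible (violates the Singleton bound).


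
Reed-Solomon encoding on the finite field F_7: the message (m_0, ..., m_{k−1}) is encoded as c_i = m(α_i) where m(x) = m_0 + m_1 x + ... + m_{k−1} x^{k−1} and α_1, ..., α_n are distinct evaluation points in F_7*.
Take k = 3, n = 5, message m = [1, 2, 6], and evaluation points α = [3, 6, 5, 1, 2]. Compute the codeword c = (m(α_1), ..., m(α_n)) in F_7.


c = [5, 5, 0, 2, 1]

Message polynomial: m(x) = 1 + 2·x + 6·x^2 (mod 7).
For each evaluation point α_i, compute m(α_i) mod 7:
  α_1 = 3: Horner steps 6 → 6 → 5, so m(3) = 5.
  α_2 = 6: Horner steps 6 → 3 → 5, so m(6) = 5.
  α_3 = 5: Horner steps 6 → 4 → 0, so m(5) = 0.
  α_4 = 1: Horner steps 6 → 1 → 2, so m(1) = 2.
  α_5 = 2: Horner steps 6 → 0 → 1, so m(2) = 1.
Codeword c = [5, 5, 0, 2, 1] ∈ F_7^5.


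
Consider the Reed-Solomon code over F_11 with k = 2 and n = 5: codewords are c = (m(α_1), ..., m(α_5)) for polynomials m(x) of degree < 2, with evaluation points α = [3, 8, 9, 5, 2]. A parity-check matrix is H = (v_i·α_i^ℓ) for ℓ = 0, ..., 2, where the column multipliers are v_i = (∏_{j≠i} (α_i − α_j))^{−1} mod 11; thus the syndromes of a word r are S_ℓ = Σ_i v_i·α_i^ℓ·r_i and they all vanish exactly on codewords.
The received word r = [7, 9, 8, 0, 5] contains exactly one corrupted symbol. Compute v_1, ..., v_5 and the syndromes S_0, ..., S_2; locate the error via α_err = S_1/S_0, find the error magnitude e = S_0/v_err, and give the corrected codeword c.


S = (4, 10, 3), error at position 2, error magnitude e = 3, c = [7, 6, 8, 0, 5].

Step 1: column multipliers v_i = (∏_{j≠i}(α_i − α_j))^{−1} mod 11.
  i = 1 (α = 3): (3−8)(3−9)(3−5)(3−2) = (−5)·(−6)·(−2)·1 = −60 ≡ 6, so v_1 = 6^{−1} = 2 (mod 11).
  i = 2 (α = 8): (8−3)(8−9)(8−5)(8−2) = 5·(−1)·3·6 = −90 ≡ 9, so v_2 = 9^{−1} = 5 (mod 11).
  i = 3 (α = 9): (9−3)(9−8)(9−5)(9−2) = 6·1·4·7 = 168 ≡ 3, so v_3 = 3^{−1} = 4 (mod 11).
  i = 4 (α = 5): (5−3)(5−8)(5−9)(5−2) = 2·(−3)·(−4)·3 = 72 ≡ 6, so v_4 = 6^{−1} = 2 (mod 11).
  i = 5 (α = 2): (2−3)(2−8)(2−9)(2−5) = (−1)·(−6)·(−7)·(−3) = 126 ≡ 5, so v_5 = 5^{−1} = 9 (mod 11).
  v = [2, 5, 4, 2, 9].
Step 2: syndromes of r = [7, 9, 8, 0, 5] (all sums mod 11).
  S_0 = Σ v_i r_i = 2·7 + 5·9 + 4·8 + 2·0 + 9·5 = 136 ≡ 4.
  S_1 = Σ v_i α_i r_i = 2·3·7 + 5·8·9 + 4·9·8 + 2·5·0 + 9·2·5 = 780 ≡ 10.
  α_i^2 mod 11 = [9, 9, 4, 3, 4].
  S_2 = Σ v_i α_i^2 r_i = 2·9·7 + 5·9·9 + 4·4·8 + 2·3·0 + 9·4·5 = 839 ≡ 3.
  S = (4, 10, 3) ≠ 0, so r is not a codeword (an error is present).
Step 3: locate the error. For a single error e at position i, S_ℓ = v_i·e·α_i^ℓ, so α_err = S_1/S_0.
  S_0^{−1} = 4^{−1} = 3 (mod 11), so α_err = 10·3 = 30 ≡ 8 = α_2. Error position i = 2.
  Consistency check: S_2/S_1 = 3·10 = 30 ≡ 8 = α_err ✓ (single-error assumption holds).
Step 4: error magnitude e = S_0/v_2 = S_0·∏_{j≠2}(α_2 − α_j) = 4·9 = 36 ≡ 3 (mod 11).
Step 5: correct position 2: c_2 = r_2 − e = 9 − 3 ≡ 6 (mod 11). Hence c = [7, 6, 8, 0, 5].
  Check: interpolating c through the α_i gives m(x) = 1 + 2·x (degree < 2) with m(α_i) = c_i for every i, so c is indeed a codeword.


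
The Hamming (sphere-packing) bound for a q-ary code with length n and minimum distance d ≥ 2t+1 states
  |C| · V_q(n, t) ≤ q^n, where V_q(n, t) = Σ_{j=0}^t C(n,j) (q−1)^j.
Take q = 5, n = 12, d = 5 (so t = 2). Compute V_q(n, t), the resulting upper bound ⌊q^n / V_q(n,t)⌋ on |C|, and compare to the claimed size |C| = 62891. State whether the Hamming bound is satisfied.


V_q(n, t) = 1105, q^n = 244140625, Hamming bound = 220941, |C| = 62891 ≤ bound (satisfied).

Step 1: Compute V_q(n, t) = Σ_{j=0}^2 C(n, j) (q−1)^j.
  j = 0: C(12,0)·(4)^0 = 1·1 = 1.
  j = 1: C(12,1)·(4)^1 = 12·4 = 48.
  j = 2: C(12,2)·(4)^2 = 66·16 = 1056.
  V_q(n, t) = 1 + 48 + 1056 = 1105.
Step 2: q^n = 5^12 = 244140625.
Step 3: Hamming bound ⌊q^n / V_q(n,t)⌋ = ⌊244140625/1105⌋ = 220941.
Step 4: Compare |C| = 62891 to 220941: satisfied.
The claimed |C| lies below the Hamming bound.


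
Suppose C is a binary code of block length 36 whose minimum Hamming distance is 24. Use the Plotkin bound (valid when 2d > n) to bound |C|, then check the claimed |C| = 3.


Plotkin bound M ≤ 4; given |C| = 3 ≤ bound (satisfied).

Check applicability: 2d = 48, n = 36.
2d − n = 12 > 0, so Plotkin applies.
Compute d/(2d−n) = 24/12 ≈ 2.0000.
⌊d/(2d−n)⌋ = 2.
Plotkin bound: M ≤ 2·2 = 4.
Given |C| = 3, check: satisfied.
This |C| is below the Plotkin bound.


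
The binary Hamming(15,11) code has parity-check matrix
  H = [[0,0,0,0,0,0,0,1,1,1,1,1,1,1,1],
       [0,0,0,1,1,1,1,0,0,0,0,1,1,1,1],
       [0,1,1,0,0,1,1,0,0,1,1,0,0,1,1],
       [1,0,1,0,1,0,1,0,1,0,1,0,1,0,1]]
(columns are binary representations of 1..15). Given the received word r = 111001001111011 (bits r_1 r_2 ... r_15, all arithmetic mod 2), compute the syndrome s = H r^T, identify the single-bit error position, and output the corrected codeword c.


s = (0, 0, 1, 1)^T, error position = 3, corrected codeword c = 110001001111011

Compute s = H r^T mod 2 one row at a time:
  s_1 = 0 + 1 + 1 + 1 + 1 + 0 + 1 + 1 = 6 ≡ 0 (mod 2).
  s_2 = 0 + 0 + 1 + 0 + 1 + 0 + 1 + 1 = 4 ≡ 0 (mod 2).
  s_3 = 1 + 1 + 1 + 0 + 1 + 1 + 1 + 1 = 7 ≡ 1 (mod 2).
  s_4 = 1 + 1 + 0 + 0 + 1 + 1 + 0 + 1 = 5 ≡ 1 (mod 2).
s = (0, 0, 1, 1)^T — this equals column 3 of H (binary 0011), so error is at position 3.
Correct: flip bit 3 of r = 111001001111011 to get c = 110001001111011.


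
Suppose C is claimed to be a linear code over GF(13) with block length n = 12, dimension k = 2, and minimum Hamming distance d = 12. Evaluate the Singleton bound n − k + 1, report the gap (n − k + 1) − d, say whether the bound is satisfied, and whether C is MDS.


Singleton RHS = n − k + 1 = 11, slack = -1, bound violated (no such code; not MDS).

Singleton bound: d ≤ n − k + 1.
Here n = 12, k = 2, so n − k + 1 = 11.
Given d = 12, check d ≤ 11: NO.
Slack = (n − k + 1) − d = -1.
The slack is negative: d = 12 exceeds n − k + 1 = 11 by 1, so the Singleton bound is violated and no linear [12, 2, 12]_13 code can exist. In particular it is not MDS (MDS requires d = n − k + 1 exactly).
Description: the claimed parameters are [12, 2, 12]_13; such a code would be impossible (violates the Singleton bound).


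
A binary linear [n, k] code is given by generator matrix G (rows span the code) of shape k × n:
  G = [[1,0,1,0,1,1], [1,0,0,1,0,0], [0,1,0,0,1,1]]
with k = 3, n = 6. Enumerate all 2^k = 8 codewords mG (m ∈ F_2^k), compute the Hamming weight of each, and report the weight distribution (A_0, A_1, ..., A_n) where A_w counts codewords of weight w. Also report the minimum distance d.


Weight distribution: A_0 = 1, A_2 = 1, A_3 = 3, A_4 = 2, A_5 = 1. Minimum distance d = 2.

Enumerate all 2^3 = 8 messages m ∈ F_2^3.
For each, compute codeword c = mG in F_2^6, then tally its weight.
  m = 000 → c = 000000, weight = 0.
  m = 100 → c = 101011, weight = 4.
  m = 010 → c = 100100, weight = 2.
  m = 110 → c = 001111, weight = 4.
  m = 001 → c = 010011, weight = 3.
  m = 101 → c = 111000, weight = 3.
  m = 011 → c = 110111, weight = 5.
  m = 111 → c = 011100, weight = 3.
Tally weights:
  weight 0: 1 codewords.
  weight 2: 1 codewords.
  weight 3: 3 codewords.
  weight 4: 2 codewords.
  weight 5: 1 codewords.
Minimum distance d = smallest w > 0 with A_w > 0 = 2.
Sanity: Σ A_w = 8 = 2^3 = 8 ✓.


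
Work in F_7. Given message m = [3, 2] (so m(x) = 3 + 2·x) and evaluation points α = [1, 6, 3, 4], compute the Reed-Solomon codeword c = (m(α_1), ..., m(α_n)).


c = [5, 1, 2, 4]

Message polynomial: m(x) = 3 + 2·x (mod 7).
For each evaluation point α_i, compute m(α_i) mod 7:
  α_1 = 1: Horner steps 2 → 5, so m(1) = 5.
  α_2 = 6: Horner steps 2 → 1, so m(6) = 1.
  α_3 = 3: Horner steps 2 → 2, so m(3) = 2.
  α_4 = 4: Horner steps 2 → 4, so m(4) = 4.
Codeword c = [5, 1, 2, 4] ∈ F_7^4.


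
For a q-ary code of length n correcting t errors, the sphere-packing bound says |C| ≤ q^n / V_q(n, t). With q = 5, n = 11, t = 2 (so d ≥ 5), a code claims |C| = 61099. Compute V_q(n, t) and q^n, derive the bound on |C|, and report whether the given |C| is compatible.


V_q(n, t) = 925, q^n = 48828125, Hamming bound = 52787, |C| = 61099 > bound (violated).

Step 1: Compute V_q(n, t) = Σ_{j=0}^2 C(n, j) (q−1)^j.
  j = 0: C(11,0)·(4)^0 = 1·1 = 1.
  j = 1: C(11,1)·(4)^1 = 11·4 = 44.
  j = 2: C(11,2)·(4)^2 = 55·16 = 880.
  V_q(n, t) = 1 + 44 + 880 = 925.
Step 2: q^n = 5^11 = 48828125.
Step 3: Hamming bound ⌊q^n / V_q(n,t)⌋ = ⌊48828125/925⌋ = 52787.
Step 4: Compare |C| = 61099 to 52787: violated.
The claimed |C| lies above the Hamming bound, so no 5-ary code of length 11 with d ≥ 5 can have 61099 codewords.


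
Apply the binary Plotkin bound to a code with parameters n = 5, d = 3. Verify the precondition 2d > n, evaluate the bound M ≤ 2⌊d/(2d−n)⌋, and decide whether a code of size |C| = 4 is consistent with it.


Plotkin bound M ≤ 6; given |C| = 4 ≤ bound (satisfied).

Check applicability: 2d = 6, n = 5.
2d − n = 1 > 0, so Plotkin applies.
Compute d/(2d−n) = 3/1 ≈ 3.0000.
⌊d/(2d−n)⌋ = 3.
Plotkin bound: M ≤ 2·3 = 6.
Given |C| = 4, check: satisfied.
This |C| is below the Plotkin bound.


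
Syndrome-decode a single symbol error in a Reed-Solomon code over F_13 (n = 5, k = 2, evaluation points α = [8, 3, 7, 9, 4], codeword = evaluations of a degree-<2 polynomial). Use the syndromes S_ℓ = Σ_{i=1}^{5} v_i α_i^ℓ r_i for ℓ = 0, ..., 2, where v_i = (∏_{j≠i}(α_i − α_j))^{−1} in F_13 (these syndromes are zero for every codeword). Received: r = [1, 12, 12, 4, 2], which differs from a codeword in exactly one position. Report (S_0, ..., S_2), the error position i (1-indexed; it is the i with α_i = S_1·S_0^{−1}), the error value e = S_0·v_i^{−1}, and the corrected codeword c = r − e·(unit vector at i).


S = (6, 3, 8), error at position 3, error magnitude e = 1, c = [1, 12, 11, 4, 2].

Step 1: column multipliers v_i = (∏_{j≠i}(α_i − α_j))^{−1} mod 13.
  i = 1 (α = 8): (8−3)(8−7)(8−9)(8−4) = 5·1·(−1)·4 = −20 ≡ 6, so v_1 = 6^{−1} = 11 (mod 13).
  i = 2 (α = 3): (3−8)(3−7)(3−9)(3−4) = (−5)·(−4)·(−6)·(−1) = 120 ≡ 3, so v_2 = 3^{−1} = 9 (mod 13).
  i = 3 (α = 7): (7−8)(7−3)(7−9)(7−4) = (−1)·4·(−2)·3 = 24 ≡ 11, so v_3 = 11^{−1} = 6 (mod 13).
  i = 4 (α = 9): (9−8)(9−3)(9−7)(9−4) = 1·6·2·5 = 60 ≡ 8, so v_4 = 8^{−1} = 5 (mod 13).
  i = 5 (α = 4): (4−8)(4−3)(4−7)(4−9) = (−4)·1·(−3)·(−5) = −60 ≡ 5, so v_5 = 5^{−1} = 8 (mod 13).
  v = [11, 9, 6, 5, 8].
Step 2: syndromes of r = [1, 12, 12, 4, 2] (all sums mod 13).
  S_0 = Σ v_i r_i = 11·1 + 9·12 + 6·12 + 5·4 + 8·2 = 227 ≡ 6.
  S_1 = Σ v_i α_i r_i = 11·8·1 + 9·3·12 + 6·7·12 + 5·9·4 + 8·4·2 = 1160 ≡ 3.
  α_i^2 mod 13 = [12, 9, 10, 3, 3].
  S_2 = Σ v_i α_i^2 r_i = 11·12·1 + 9·9·12 + 6·10·12 + 5·3·4 + 8·3·2 = 1932 ≡ 8.
  S = (6, 3, 8) ≠ 0, so r is not a codeword (an error is present).
Step 3: locate the error. For a single error e at position i, S_ℓ = v_i·e·α_i^ℓ, so α_err = S_1/S_0.
  S_0^{−1} = 6^{−1} = 11 (mod 13), so α_err = 3·11 = 33 ≡ 7 = α_3. Error position i = 3.
  Consistency check: S_2/S_1 = 8·9 = 72 ≡ 7 = α_err ✓ (single-error assumption holds).
Step 4: error magnitude e = S_0/v_3 = S_0·∏_{j≠3}(α_3 − α_j) = 6·11 = 66 ≡ 1 (mod 13).
Step 5: correct position 3: c_3 = r_3 − e = 12 − 1 ≡ 11 (mod 13). Hence c = [1, 12, 11, 4, 2].
  Check: interpolating c through the α_i gives m(x) = 3 + 3·x (degree < 2) with m(α_i) = c_i for every i, so c is indeed a codeword.
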